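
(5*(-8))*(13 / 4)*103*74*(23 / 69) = -330286.67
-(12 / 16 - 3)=9 / 4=2.25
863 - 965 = -102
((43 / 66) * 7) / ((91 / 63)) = 903 / 286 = 3.16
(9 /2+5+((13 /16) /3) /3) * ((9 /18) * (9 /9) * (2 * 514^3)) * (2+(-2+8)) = 93767651732 /9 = 10418627970.22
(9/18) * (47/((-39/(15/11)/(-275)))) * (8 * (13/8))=5875/2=2937.50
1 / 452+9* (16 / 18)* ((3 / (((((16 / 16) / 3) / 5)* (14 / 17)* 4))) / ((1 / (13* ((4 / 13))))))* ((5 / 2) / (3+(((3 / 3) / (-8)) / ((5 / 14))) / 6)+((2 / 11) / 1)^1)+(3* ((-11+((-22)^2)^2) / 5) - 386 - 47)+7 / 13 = 22450501890781 / 159715556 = 140565.53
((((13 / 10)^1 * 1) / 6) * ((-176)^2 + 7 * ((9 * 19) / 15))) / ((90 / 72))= 2018627 / 375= 5383.01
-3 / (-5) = 3 / 5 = 0.60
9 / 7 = 1.29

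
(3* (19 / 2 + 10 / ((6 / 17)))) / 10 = 11.35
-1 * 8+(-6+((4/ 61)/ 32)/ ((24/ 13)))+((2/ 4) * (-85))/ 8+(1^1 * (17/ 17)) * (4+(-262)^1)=-3247871/ 11712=-277.31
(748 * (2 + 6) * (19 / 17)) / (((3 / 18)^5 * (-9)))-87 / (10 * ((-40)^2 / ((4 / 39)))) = -300478464029 / 52000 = -5778432.00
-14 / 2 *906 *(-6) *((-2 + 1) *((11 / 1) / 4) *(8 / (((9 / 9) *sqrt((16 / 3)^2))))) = -313929 / 2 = -156964.50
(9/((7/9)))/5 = 2.31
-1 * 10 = -10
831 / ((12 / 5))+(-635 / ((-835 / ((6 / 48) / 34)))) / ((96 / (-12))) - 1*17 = 119646689 / 363392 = 329.25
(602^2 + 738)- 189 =362953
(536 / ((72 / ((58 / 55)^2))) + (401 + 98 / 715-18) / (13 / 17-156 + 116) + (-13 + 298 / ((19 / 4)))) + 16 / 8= 50.25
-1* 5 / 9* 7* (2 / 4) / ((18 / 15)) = -175 / 108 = -1.62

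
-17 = -17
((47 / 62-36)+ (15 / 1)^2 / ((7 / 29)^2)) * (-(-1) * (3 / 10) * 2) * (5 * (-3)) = -104623965 / 3038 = -34438.43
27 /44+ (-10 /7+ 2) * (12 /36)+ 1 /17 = 0.86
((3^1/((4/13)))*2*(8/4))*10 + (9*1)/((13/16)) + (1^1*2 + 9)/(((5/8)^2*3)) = 400202/975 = 410.46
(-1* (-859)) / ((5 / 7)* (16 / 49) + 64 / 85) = 871.04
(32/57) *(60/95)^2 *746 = 1145856/6859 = 167.06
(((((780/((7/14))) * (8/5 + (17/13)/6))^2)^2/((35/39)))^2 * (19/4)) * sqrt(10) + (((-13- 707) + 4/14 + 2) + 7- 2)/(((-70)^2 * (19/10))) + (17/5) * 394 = 78043465712081772992479130000.00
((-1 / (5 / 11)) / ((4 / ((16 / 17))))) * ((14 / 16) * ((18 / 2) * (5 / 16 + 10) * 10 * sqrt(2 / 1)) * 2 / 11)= -10395 * sqrt(2) / 136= -108.09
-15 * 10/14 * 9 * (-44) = 29700/7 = 4242.86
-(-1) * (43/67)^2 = 1849/4489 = 0.41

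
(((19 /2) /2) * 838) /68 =7961 /136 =58.54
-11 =-11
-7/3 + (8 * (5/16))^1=1/6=0.17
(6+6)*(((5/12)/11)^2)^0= 12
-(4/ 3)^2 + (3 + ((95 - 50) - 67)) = -187/ 9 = -20.78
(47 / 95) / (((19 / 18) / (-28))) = -23688 / 1805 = -13.12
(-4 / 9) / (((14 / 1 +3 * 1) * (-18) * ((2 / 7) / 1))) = 7 / 1377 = 0.01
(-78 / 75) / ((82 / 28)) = -364 / 1025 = -0.36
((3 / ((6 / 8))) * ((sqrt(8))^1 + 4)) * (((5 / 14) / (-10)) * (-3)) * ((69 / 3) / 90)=0.75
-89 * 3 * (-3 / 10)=801 / 10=80.10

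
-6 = -6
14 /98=1 /7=0.14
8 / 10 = 4 / 5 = 0.80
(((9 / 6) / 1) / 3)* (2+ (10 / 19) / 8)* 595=93415 / 152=614.57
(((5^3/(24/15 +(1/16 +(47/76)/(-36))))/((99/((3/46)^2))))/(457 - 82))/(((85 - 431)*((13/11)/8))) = -1140/6694560067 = -0.00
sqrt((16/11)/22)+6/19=0.57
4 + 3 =7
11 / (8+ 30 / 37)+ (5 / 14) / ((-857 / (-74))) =2501903 / 1955674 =1.28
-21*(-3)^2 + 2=-187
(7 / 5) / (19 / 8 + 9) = 8 / 65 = 0.12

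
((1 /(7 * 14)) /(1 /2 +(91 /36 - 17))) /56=-9 /690116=-0.00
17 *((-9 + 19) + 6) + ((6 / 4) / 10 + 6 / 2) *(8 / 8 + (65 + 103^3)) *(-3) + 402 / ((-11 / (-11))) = -206524397 / 20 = -10326219.85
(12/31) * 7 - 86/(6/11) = -14411/93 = -154.96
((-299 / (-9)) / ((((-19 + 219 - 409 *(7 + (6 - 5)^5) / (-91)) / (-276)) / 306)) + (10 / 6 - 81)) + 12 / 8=-96375185 / 8052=-11969.10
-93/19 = -4.89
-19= -19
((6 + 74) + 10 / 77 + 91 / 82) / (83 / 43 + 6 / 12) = 22056721 / 659813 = 33.43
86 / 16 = 43 / 8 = 5.38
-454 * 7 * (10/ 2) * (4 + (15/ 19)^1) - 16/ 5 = -7230254/ 95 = -76107.94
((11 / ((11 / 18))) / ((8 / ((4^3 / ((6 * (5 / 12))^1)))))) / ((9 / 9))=288 / 5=57.60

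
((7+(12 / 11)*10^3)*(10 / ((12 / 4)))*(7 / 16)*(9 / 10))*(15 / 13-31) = -1892373 / 44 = -43008.48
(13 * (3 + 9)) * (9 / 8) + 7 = 365 / 2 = 182.50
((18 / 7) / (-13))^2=324 / 8281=0.04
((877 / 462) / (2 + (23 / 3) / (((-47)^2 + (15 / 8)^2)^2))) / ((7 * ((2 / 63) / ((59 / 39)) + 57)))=0.00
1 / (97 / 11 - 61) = -11 / 574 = -0.02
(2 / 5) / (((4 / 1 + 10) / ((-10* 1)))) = -2 / 7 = -0.29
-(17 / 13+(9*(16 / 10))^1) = -1021 / 65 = -15.71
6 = 6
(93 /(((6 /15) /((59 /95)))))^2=30107169 /1444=20849.84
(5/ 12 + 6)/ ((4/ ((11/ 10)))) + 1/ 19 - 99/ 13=-5.80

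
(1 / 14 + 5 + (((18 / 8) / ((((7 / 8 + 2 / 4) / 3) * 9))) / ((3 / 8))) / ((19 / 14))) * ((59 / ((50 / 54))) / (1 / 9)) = 10308303 / 2926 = 3523.00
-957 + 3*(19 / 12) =-3809 / 4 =-952.25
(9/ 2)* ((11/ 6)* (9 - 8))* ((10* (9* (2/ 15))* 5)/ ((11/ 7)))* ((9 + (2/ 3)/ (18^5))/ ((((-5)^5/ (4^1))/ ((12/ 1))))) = -178564183/ 4100625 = -43.55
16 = 16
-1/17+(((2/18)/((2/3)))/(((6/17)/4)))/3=262/459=0.57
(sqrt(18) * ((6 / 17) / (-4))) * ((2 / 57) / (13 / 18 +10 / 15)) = -54 * sqrt(2) / 8075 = -0.01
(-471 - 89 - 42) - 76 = -678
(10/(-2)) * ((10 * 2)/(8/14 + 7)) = -700/53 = -13.21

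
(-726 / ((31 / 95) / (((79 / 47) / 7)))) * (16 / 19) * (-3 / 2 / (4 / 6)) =10323720 / 10199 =1012.23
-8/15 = -0.53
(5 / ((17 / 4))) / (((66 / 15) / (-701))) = -35050 / 187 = -187.43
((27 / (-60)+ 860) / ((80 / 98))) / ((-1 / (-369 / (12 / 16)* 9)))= 4662457.06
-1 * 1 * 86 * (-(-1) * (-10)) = 860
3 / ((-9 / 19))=-19 / 3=-6.33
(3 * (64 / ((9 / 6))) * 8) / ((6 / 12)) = 2048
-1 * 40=-40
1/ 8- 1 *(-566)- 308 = 2065/ 8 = 258.12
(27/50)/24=9/400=0.02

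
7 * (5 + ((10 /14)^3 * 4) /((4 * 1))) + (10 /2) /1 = 2085 /49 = 42.55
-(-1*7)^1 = 7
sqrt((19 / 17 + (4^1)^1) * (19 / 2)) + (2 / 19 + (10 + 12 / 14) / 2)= 736 / 133 + sqrt(56202) / 34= 12.51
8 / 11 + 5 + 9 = 162 / 11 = 14.73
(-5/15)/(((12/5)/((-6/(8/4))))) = 5/12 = 0.42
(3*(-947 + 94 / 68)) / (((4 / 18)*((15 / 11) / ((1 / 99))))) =-32151 / 340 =-94.56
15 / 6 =5 / 2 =2.50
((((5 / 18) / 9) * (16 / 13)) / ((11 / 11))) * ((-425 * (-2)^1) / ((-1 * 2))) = -17000 / 1053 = -16.14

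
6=6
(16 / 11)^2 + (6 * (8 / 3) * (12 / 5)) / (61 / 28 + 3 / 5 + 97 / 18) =8488960 / 1245211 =6.82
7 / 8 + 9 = 79 / 8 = 9.88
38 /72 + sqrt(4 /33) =2 * sqrt(33) /33 + 19 /36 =0.88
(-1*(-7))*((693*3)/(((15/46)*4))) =111573/10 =11157.30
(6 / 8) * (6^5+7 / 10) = 233301 / 40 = 5832.52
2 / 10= 1 / 5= 0.20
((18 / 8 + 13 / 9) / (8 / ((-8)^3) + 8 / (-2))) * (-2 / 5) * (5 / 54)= 2128 / 62451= 0.03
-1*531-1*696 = -1227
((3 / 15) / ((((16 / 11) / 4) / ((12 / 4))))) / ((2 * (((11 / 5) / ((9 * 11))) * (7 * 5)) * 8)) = 297 / 2240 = 0.13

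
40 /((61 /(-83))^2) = 275560 /3721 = 74.06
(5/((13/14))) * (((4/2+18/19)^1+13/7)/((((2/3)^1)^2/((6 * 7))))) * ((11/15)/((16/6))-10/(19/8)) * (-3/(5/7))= 7585747281/187720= 40409.90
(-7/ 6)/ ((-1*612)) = 7/ 3672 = 0.00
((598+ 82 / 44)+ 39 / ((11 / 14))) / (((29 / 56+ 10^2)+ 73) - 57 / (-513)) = 3.74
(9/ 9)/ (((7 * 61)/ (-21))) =-3/ 61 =-0.05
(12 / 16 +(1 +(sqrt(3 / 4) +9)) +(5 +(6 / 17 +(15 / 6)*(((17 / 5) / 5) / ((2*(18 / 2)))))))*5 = 5*sqrt(3) / 2 +12391 / 153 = 85.32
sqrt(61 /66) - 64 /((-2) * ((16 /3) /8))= sqrt(4026) /66 + 48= 48.96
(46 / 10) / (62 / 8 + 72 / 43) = 0.49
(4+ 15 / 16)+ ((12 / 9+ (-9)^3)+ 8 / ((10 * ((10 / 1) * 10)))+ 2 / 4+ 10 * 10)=-3733327 / 6000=-622.22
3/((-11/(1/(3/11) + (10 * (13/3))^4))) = -285610297/297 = -961650.83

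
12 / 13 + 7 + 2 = 129 / 13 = 9.92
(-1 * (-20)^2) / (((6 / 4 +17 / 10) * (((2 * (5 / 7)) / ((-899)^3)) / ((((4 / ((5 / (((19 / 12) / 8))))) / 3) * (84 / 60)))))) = 676439182769 / 144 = 4697494324.78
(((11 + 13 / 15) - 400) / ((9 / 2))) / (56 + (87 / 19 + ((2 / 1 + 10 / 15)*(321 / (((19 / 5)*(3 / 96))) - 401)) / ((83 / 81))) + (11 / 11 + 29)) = -0.01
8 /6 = 4 /3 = 1.33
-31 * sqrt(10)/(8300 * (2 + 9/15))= -31 * sqrt(10)/21580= -0.00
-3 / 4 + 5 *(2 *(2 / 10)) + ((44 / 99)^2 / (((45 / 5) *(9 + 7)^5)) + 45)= 46.25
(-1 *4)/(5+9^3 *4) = -4/2921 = -0.00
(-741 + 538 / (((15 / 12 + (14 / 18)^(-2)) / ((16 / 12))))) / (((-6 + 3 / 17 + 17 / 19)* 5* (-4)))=-54463937 / 10870176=-5.01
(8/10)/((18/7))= 14/45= 0.31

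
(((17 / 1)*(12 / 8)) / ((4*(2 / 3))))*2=153 / 8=19.12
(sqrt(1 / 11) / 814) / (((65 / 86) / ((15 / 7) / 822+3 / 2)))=5633 * sqrt(11) / 25370345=0.00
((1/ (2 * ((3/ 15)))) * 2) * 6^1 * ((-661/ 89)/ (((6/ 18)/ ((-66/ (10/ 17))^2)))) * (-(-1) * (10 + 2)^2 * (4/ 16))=-134803816488/ 445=-302929924.69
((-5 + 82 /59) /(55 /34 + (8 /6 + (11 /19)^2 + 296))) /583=-7843086 /379065775055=-0.00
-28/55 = -0.51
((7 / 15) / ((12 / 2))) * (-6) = -7 / 15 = -0.47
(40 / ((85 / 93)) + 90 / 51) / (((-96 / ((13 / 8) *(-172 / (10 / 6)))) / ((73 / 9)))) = 645.11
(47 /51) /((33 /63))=329 /187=1.76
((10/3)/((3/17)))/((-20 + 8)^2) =85/648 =0.13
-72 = -72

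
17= 17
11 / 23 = 0.48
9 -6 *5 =-21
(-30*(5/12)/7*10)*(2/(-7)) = 250/49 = 5.10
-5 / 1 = -5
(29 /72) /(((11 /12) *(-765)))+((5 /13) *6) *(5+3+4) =18176023 /656370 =27.69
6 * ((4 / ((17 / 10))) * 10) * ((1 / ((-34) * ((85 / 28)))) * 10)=-67200 / 4913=-13.68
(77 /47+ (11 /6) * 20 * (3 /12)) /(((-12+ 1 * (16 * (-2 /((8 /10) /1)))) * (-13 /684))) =173679 /15886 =10.93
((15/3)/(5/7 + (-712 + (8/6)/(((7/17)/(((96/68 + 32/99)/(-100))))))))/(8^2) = -51975/473241536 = -0.00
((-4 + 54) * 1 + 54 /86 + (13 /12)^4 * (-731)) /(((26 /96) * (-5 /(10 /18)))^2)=-852615641 /5297643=-160.94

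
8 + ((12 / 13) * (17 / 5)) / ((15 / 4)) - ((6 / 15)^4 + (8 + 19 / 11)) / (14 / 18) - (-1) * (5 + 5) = 3939883 / 625625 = 6.30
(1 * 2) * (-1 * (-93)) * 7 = 1302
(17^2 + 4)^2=85849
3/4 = 0.75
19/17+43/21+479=172133/357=482.17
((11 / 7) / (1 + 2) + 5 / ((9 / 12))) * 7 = 151 / 3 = 50.33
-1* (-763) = 763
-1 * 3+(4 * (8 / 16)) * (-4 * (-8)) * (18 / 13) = 1113 / 13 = 85.62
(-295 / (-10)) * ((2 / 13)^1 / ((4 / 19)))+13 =1797 / 52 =34.56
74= 74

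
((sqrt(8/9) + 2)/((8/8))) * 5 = 10 * sqrt(2)/3 + 10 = 14.71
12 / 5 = 2.40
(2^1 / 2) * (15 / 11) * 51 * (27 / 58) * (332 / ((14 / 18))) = 30858570 / 2233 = 13819.33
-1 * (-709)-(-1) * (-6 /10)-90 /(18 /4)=3442 /5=688.40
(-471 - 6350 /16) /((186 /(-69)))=159689 /496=321.95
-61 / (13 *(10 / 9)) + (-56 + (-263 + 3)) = -41629 / 130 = -320.22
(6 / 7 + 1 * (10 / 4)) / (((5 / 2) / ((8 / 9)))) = 376 / 315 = 1.19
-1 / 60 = -0.02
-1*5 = -5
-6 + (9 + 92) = 95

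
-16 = -16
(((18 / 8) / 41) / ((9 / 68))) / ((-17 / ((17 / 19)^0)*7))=-1 / 287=-0.00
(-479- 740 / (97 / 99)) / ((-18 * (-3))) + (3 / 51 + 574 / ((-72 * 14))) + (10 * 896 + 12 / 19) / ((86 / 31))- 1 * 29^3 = -6164119605751 / 291002328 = -21182.37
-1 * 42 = -42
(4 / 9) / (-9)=-4 / 81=-0.05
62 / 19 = 3.26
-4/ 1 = -4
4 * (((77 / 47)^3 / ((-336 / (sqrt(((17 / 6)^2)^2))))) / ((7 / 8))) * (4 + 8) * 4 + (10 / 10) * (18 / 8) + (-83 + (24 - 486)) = -2114761213 / 3737628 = -565.80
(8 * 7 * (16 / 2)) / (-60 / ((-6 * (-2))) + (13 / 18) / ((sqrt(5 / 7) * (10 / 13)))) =-362880000 / 3850073 - 13628160 * sqrt(35) / 3850073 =-115.19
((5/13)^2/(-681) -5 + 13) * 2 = 1841374/115089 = 16.00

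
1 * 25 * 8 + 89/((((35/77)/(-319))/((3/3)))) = -311301/5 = -62260.20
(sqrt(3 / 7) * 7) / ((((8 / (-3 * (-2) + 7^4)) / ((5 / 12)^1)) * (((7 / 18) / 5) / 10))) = 902625 * sqrt(21) / 56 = 73863.35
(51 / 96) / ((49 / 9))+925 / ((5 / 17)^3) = 285033373 / 7840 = 36356.30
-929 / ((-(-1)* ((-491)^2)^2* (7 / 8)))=-7432 / 406840339927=-0.00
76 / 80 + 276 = 5539 / 20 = 276.95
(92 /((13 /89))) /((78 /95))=388930 /507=767.12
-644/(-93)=644/93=6.92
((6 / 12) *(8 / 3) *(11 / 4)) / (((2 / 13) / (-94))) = -2240.33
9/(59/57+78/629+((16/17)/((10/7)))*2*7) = 1613385/1861241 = 0.87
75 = 75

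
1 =1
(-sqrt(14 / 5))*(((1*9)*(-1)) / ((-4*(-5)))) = 9*sqrt(70) / 100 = 0.75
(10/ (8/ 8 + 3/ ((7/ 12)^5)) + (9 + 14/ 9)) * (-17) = -1258449055/ 6869727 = -183.19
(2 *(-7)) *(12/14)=-12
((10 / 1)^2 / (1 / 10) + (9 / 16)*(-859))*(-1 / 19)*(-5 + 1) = 8269 / 76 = 108.80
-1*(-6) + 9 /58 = 357 /58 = 6.16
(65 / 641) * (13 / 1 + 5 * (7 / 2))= 3965 / 1282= 3.09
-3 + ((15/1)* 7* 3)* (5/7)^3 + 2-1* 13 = 4939/49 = 100.80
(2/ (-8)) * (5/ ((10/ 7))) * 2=-7/ 4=-1.75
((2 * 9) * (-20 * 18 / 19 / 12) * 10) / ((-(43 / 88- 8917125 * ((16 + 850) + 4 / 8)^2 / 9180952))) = -948844800 / 2434607770867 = -0.00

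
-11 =-11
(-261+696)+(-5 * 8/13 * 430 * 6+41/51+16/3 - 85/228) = -377793961/50388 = -7497.70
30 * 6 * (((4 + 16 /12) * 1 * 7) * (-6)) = -40320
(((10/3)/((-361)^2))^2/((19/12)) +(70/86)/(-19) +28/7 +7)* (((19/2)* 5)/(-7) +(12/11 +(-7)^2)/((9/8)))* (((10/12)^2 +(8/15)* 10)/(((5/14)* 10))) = 34060113757353284587/48801843809237475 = 697.93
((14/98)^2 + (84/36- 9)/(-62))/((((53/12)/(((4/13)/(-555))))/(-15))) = 176/730639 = 0.00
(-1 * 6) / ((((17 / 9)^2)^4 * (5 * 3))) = -86093442 / 34878787205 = -0.00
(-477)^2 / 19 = 11975.21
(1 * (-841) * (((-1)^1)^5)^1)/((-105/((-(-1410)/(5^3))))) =-79054/875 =-90.35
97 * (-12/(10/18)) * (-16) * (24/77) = 4022784/385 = 10448.79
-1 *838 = -838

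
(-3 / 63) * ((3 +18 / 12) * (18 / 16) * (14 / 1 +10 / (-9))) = -3.11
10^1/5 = 2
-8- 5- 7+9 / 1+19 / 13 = -124 / 13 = -9.54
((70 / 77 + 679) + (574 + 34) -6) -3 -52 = 13496 / 11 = 1226.91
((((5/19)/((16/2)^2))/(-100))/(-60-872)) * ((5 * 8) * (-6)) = -3/283328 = -0.00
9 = 9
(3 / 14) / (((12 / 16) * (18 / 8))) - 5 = -307 / 63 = -4.87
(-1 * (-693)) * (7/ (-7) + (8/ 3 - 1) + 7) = 5313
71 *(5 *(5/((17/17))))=1775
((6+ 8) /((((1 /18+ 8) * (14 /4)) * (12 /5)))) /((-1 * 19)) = -6 /551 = -0.01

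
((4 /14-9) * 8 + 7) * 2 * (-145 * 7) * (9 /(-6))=-190965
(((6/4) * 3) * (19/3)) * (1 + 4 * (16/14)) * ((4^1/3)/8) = 741/28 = 26.46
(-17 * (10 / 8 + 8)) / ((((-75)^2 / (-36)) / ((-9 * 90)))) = -101898 / 125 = -815.18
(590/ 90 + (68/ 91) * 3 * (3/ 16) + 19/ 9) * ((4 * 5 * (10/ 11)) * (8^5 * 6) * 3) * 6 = 585282355200/ 1001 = 584697657.54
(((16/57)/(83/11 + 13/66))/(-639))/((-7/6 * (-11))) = -64/14476119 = -0.00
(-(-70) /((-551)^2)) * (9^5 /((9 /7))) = 3214890 /303601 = 10.59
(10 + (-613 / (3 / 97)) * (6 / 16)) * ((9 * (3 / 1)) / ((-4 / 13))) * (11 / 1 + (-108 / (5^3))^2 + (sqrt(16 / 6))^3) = 2315859 * sqrt(6) / 2 + 3825454005009 / 500000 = 10487244.44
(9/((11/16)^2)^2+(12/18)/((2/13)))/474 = 1959805/20819502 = 0.09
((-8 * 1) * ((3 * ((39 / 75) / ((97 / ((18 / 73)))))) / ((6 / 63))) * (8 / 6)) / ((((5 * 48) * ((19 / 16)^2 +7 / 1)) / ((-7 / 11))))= 2935296 / 20962415375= 0.00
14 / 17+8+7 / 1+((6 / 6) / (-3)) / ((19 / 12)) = 5043 / 323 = 15.61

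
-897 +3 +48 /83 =-74154 /83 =-893.42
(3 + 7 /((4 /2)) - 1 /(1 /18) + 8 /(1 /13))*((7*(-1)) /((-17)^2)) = -1295 /578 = -2.24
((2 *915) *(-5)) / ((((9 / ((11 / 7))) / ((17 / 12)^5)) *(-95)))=4763620235 / 49641984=95.96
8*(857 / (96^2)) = 857 / 1152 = 0.74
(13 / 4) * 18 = 117 / 2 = 58.50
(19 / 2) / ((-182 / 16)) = -76 / 91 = -0.84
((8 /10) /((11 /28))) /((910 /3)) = 24 /3575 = 0.01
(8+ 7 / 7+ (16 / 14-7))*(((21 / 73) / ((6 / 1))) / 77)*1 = 0.00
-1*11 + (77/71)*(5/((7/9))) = -286/71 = -4.03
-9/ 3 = -3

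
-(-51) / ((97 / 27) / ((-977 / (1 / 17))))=-22870593 / 97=-235779.31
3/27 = 1/9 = 0.11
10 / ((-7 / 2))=-20 / 7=-2.86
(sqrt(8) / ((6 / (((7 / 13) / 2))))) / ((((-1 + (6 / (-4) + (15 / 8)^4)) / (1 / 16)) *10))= 448 *sqrt(2) / 7875075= 0.00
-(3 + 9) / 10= -6 / 5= -1.20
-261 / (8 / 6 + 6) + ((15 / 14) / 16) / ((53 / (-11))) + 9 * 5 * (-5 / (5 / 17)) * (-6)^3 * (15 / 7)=46236111897 / 130592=354050.11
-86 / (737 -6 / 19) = -1634 / 13997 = -0.12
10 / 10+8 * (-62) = -495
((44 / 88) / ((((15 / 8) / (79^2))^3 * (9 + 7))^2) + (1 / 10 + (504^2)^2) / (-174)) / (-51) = -3509563022703211218685784497 / 67386937500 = -52080761537845687.36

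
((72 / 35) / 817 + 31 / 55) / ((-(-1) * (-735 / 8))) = -0.01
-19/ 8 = -2.38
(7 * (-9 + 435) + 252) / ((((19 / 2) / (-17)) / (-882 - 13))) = 98410620 / 19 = 5179506.32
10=10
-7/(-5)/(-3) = -7/15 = -0.47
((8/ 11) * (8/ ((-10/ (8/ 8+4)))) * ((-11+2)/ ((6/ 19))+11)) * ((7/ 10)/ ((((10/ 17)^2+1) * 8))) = 14161/ 4279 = 3.31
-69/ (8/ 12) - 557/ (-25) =-81.22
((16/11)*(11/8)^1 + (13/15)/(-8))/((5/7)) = 1589/600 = 2.65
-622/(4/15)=-2332.50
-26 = -26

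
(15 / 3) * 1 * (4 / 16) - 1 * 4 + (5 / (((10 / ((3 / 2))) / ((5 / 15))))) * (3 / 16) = -2.70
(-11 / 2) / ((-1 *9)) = 11 / 18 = 0.61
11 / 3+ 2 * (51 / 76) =571 / 114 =5.01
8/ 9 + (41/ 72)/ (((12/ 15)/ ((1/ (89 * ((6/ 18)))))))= 0.91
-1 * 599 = -599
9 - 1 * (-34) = 43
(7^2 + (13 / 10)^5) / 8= 5271293 / 800000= 6.59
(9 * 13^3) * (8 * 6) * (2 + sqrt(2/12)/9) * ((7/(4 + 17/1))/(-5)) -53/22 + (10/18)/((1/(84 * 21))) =-13812657/110 -17576 * sqrt(6)/15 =-128439.76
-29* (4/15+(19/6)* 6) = -8381/15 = -558.73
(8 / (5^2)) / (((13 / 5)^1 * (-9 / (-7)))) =56 / 585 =0.10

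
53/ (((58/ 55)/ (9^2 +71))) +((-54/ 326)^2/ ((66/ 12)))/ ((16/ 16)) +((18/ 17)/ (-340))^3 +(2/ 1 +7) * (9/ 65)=20320203245016205652053/ 2659517010445867000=7640.56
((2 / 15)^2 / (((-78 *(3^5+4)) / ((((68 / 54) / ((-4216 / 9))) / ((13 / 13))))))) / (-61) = -1 / 24591604050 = -0.00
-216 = -216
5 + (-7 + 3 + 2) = 3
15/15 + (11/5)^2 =146/25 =5.84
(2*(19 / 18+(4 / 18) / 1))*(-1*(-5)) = 115 / 9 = 12.78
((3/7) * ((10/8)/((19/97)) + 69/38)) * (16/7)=1068/133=8.03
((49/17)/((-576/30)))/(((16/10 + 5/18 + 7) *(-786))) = 1225/56939936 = 0.00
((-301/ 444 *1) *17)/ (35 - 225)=5117/ 84360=0.06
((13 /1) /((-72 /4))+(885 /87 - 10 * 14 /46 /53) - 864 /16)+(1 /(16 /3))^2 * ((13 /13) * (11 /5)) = -44.53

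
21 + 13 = 34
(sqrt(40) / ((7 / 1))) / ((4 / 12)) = 6*sqrt(10) / 7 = 2.71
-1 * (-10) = 10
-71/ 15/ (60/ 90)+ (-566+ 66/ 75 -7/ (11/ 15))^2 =49947784303/ 151250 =330233.28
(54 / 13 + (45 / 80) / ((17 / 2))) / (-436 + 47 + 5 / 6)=-22383 / 2058836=-0.01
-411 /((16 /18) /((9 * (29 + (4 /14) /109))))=-736696539 /6104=-120690.78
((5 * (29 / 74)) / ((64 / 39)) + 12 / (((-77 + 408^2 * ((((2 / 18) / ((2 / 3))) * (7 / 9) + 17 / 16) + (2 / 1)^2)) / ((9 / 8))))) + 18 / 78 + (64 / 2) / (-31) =1942606836073 / 4948404063616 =0.39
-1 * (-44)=44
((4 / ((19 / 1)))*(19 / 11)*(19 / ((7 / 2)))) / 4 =38 / 77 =0.49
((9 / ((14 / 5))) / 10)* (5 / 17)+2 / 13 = 1537 / 6188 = 0.25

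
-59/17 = -3.47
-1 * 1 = -1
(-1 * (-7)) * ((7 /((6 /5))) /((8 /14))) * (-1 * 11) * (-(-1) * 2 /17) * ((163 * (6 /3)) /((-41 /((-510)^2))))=7841237250 /41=191249689.02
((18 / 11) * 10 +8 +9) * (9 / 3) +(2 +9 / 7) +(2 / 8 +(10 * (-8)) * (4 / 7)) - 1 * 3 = 54.91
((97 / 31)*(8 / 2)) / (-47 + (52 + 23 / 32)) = 2.19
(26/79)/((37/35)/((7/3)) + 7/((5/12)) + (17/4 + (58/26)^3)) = 55979560/5545689479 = 0.01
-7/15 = -0.47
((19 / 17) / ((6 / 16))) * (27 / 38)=36 / 17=2.12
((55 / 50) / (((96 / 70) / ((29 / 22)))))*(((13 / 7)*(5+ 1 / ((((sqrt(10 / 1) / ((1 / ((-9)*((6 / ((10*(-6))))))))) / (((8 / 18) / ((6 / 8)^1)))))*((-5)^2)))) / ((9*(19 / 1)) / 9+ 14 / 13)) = 169*sqrt(10) / 656100+ 845 / 1728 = 0.49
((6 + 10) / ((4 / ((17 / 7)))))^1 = 68 / 7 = 9.71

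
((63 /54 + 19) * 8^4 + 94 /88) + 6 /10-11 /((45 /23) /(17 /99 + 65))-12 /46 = 33705929009 /409860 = 82237.66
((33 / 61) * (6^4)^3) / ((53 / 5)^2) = 1795845427200 / 171349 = 10480629.75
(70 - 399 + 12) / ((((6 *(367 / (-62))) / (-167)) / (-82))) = 134570938 / 1101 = 122226.10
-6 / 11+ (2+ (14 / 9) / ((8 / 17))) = 1885 / 396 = 4.76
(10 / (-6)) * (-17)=85 / 3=28.33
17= 17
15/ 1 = 15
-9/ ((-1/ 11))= 99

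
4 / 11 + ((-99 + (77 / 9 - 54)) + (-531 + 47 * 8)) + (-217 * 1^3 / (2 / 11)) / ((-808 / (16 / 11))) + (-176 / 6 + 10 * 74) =4136930 / 9999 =413.73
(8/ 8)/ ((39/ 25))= 25/ 39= 0.64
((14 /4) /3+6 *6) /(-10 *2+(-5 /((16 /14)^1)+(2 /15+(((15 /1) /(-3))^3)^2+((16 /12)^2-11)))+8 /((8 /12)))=13380 /5617273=0.00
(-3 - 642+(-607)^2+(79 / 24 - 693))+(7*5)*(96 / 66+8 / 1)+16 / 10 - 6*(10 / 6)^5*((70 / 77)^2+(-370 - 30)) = 52042947923 / 130680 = 398247.23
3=3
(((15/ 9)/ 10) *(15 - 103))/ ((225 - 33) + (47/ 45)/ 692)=-456720/ 5978927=-0.08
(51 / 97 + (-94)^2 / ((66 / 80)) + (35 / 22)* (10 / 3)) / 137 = 34302338 / 438537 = 78.22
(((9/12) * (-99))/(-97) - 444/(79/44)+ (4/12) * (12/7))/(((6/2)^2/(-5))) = 263864635/1931076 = 136.64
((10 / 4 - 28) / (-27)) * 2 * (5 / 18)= 85 / 162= 0.52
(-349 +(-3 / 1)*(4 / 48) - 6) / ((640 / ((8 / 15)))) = -1421 / 4800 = -0.30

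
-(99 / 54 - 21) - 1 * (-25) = 265 / 6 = 44.17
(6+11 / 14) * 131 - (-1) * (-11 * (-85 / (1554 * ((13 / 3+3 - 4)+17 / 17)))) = 2993490 / 3367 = 889.07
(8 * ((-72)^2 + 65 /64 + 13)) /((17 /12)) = 58707 /2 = 29353.50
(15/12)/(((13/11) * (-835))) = -11/8684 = -0.00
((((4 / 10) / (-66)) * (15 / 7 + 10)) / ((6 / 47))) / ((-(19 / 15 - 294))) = -3995 / 2028642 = -0.00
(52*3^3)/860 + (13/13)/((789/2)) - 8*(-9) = 12491089/169635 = 73.64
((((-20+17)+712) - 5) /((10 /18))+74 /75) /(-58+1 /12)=-380456 /17375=-21.90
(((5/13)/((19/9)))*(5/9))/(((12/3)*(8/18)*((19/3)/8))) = 675/9386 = 0.07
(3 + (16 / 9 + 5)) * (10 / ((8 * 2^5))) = 55 / 144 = 0.38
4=4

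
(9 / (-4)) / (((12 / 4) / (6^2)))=-27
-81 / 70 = -1.16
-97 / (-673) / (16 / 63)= 6111 / 10768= 0.57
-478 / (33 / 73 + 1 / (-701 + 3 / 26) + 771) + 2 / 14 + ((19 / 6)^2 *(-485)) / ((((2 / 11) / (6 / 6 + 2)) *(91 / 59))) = -4485131091483493 / 86204543880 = -52028.94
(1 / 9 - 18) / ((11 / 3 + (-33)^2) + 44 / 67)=-1541 / 94182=-0.02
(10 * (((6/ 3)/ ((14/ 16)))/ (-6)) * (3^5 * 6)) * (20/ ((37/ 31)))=-24105600/ 259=-93071.81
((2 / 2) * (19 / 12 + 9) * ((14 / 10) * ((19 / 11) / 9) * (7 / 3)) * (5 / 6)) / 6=118237 / 128304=0.92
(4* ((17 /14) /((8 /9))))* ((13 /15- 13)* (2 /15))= -221 /25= -8.84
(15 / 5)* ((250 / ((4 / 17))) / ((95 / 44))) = 1476.32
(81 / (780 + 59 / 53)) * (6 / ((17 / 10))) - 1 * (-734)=516834302 / 703783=734.37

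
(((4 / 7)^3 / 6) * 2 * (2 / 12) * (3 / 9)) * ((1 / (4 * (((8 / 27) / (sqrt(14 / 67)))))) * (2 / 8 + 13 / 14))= 33 * sqrt(938) / 643468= 0.00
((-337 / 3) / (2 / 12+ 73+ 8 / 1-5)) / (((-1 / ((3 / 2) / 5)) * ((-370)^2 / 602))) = 304311 / 156408250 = 0.00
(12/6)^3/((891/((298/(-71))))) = -2384/63261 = -0.04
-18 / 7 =-2.57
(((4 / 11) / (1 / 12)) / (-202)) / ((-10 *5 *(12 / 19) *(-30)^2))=19 / 24997500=0.00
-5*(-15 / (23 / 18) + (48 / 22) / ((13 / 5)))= 179250 / 3289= 54.50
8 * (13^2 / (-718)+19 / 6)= 25256 / 1077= 23.45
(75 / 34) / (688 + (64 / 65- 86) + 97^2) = 4875 / 22126486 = 0.00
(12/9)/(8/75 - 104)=-25/1948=-0.01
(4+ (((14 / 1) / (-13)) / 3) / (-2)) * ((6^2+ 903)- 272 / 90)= 6865397 / 1755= 3911.91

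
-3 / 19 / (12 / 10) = -0.13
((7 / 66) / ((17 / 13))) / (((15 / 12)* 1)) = 182 / 2805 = 0.06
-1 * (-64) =64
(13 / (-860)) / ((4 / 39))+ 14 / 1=47653 / 3440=13.85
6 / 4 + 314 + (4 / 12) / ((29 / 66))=18343 / 58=316.26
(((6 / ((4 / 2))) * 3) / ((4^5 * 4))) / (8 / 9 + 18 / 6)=81 / 143360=0.00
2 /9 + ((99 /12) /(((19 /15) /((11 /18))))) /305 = 19633 /83448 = 0.24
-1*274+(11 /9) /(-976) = -2406827 /8784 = -274.00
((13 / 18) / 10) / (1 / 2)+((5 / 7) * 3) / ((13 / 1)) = 2533 / 8190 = 0.31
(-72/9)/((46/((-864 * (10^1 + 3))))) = 44928/23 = 1953.39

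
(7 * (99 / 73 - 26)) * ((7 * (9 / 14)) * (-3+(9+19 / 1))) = -2833425 / 146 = -19407.02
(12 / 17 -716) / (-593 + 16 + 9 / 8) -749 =-58563651 / 78319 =-747.76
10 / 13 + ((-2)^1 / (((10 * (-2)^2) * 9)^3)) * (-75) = 0.77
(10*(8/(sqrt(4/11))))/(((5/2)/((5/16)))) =5*sqrt(11) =16.58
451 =451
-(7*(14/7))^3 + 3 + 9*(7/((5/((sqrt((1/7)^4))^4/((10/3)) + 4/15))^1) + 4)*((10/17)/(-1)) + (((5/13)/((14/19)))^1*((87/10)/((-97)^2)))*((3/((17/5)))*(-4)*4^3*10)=-23676927925814402/8562331276135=-2765.24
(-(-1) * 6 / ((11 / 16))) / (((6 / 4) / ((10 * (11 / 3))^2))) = 70400 / 9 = 7822.22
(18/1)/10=9/5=1.80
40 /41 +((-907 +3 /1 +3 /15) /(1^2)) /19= -181479 /3895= -46.59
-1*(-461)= 461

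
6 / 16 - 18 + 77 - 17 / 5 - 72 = -641 / 40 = -16.02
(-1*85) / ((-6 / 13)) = 1105 / 6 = 184.17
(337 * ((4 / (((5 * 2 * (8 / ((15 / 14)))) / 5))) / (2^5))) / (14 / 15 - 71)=-75825 / 1883392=-0.04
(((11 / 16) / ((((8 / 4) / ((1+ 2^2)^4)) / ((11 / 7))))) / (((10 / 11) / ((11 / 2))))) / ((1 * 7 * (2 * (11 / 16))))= 166375 / 784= 212.21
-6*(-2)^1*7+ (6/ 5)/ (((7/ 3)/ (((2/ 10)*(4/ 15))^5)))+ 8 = 849023439548/ 9228515625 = 92.00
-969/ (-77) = 969/ 77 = 12.58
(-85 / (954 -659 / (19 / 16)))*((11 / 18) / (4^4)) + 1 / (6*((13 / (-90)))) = -1.15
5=5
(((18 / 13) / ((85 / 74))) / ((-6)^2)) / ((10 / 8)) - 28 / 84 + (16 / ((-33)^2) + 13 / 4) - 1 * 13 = -10.04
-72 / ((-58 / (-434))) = -15624 / 29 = -538.76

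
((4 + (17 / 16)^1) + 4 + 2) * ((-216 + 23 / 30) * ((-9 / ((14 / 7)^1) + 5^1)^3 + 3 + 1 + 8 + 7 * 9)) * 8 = -228958763 / 160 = -1430992.27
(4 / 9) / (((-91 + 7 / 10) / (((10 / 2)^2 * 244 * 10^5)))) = -24400000000 / 8127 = -3002337.89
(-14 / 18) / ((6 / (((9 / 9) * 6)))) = -7 / 9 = -0.78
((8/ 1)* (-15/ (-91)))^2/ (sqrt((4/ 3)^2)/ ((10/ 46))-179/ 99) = 0.40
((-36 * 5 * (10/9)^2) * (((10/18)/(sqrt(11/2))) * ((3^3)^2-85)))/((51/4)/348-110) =426880000 * sqrt(22)/6494499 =308.30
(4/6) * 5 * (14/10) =14/3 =4.67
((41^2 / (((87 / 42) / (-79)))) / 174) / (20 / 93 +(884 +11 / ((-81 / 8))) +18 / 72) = -3112277364 / 7461902855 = -0.42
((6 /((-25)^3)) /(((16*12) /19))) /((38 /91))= -91 /1000000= -0.00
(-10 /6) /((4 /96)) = -40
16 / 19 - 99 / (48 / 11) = -6641 / 304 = -21.85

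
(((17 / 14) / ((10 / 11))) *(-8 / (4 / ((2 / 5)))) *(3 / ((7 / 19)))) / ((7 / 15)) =-31977 / 1715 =-18.65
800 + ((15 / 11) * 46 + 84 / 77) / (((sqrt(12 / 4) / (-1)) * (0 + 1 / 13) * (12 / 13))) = 800-6591 * sqrt(3) / 22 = 281.09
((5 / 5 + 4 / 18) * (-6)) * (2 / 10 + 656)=-4812.13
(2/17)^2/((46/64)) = 128/6647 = 0.02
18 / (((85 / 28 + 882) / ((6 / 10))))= 1512 / 123905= 0.01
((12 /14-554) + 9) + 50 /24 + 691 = 148.94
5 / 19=0.26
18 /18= 1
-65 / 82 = -0.79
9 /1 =9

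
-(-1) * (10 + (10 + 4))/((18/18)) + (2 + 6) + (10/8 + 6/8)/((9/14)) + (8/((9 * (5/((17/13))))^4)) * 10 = 822429611836/23423590125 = 35.11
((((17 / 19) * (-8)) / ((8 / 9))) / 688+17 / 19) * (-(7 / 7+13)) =-80801 / 6536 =-12.36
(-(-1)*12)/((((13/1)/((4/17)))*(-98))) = -0.00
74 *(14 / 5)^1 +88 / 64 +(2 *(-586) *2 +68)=-2067.42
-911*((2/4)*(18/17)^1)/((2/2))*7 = -57393/17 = -3376.06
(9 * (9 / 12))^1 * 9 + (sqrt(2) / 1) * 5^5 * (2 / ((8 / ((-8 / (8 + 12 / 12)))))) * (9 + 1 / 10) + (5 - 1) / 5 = 1231 / 20 - 56875 * sqrt(2) / 9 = -8875.49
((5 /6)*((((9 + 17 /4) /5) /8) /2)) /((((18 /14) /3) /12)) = 371 /96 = 3.86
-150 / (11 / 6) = -900 / 11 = -81.82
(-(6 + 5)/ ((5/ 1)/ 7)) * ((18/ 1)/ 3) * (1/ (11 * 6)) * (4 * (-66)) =1848/ 5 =369.60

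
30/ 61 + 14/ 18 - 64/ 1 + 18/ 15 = -168901/ 2745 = -61.53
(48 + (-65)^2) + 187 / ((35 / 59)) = 160588 / 35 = 4588.23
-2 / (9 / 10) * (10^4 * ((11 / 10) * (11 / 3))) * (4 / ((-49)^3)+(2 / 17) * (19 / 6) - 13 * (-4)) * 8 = -6083691724000000 / 162002673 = -37553032.99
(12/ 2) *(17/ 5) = 102/ 5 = 20.40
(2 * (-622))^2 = 1547536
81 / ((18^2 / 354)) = 177 / 2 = 88.50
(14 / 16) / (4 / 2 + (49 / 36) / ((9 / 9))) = 63 / 242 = 0.26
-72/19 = -3.79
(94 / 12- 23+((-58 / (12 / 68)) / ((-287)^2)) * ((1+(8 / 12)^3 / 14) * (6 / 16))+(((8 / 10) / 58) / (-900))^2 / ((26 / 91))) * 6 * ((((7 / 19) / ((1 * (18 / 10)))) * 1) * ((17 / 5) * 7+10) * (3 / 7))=-12585586503188558561 / 46641925019812500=-269.83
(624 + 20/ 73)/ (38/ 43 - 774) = -489899/ 606703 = -0.81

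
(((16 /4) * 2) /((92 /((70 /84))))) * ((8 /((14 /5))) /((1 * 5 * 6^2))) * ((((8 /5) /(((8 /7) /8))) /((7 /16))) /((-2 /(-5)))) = 320 /4347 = 0.07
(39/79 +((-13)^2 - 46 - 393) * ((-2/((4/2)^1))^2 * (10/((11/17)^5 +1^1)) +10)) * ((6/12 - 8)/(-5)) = -240000569658/31222933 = -7686.68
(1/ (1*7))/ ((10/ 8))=4/ 35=0.11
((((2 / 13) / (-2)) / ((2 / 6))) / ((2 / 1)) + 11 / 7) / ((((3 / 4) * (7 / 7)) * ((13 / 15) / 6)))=15900 / 1183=13.44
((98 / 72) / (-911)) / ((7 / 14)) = -49 / 16398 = -0.00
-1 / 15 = -0.07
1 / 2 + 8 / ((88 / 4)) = 19 / 22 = 0.86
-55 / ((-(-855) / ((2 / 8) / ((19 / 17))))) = -187 / 12996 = -0.01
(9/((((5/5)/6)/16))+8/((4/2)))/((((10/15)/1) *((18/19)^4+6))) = 28279657/147817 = 191.32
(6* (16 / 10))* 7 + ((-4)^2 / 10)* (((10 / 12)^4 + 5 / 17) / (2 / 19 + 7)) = 25049287 / 371790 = 67.37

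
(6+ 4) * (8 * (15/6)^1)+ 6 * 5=230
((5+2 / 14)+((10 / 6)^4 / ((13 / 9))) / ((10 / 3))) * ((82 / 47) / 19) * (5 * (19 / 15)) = 151003 / 38493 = 3.92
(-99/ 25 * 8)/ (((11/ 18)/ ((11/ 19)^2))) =-156816/ 9025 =-17.38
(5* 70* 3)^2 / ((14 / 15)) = 1181250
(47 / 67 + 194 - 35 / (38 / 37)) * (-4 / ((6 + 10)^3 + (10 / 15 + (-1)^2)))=-0.16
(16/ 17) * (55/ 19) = 880/ 323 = 2.72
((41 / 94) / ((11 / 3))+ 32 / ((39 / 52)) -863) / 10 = -508861 / 6204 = -82.02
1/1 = 1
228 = 228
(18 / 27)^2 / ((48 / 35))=35 / 108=0.32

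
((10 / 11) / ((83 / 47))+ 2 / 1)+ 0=2296 / 913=2.51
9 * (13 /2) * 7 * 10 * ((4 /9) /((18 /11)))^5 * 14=32828635840 /387420489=84.74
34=34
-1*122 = -122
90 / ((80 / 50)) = 225 / 4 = 56.25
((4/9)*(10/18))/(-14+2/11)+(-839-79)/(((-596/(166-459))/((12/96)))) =-207041053/3668976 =-56.43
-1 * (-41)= 41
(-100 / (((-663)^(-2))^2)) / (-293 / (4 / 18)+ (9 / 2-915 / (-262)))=1687462576979400 / 114451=14743974076.06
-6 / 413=-0.01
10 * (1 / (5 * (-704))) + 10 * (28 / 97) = 98463 / 34144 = 2.88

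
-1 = -1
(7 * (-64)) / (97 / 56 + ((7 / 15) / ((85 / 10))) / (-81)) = -258.74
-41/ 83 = -0.49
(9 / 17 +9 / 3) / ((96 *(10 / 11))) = 11 / 272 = 0.04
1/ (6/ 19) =19/ 6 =3.17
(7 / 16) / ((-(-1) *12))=7 / 192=0.04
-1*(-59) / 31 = 59 / 31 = 1.90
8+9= 17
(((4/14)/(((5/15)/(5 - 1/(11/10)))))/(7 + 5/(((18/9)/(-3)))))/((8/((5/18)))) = -75/308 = -0.24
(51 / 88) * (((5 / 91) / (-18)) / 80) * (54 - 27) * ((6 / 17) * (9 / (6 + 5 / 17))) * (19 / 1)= -78489 / 13709696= -0.01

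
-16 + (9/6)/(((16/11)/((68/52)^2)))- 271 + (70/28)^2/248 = -285.21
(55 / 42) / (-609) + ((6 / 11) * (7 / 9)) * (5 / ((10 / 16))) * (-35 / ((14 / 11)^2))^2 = 40528895 / 25578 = 1584.52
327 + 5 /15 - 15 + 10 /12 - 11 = 1813 /6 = 302.17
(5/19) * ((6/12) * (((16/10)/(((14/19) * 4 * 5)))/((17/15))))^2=171/283220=0.00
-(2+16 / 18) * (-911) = 23686 / 9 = 2631.78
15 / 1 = 15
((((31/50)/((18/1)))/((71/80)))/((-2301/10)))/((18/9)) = -124/1470339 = -0.00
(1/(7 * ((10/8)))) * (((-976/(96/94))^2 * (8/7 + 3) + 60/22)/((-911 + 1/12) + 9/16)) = -167813291584/353290245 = -475.00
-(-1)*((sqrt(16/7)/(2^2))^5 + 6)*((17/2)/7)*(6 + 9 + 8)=391*sqrt(7)/4802 + 1173/7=167.79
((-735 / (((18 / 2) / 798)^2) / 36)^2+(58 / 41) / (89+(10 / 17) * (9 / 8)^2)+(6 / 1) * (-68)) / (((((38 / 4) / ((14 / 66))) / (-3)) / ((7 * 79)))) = -291059929787116886321702 / 304975071621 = -954372854935.58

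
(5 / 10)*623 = 623 / 2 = 311.50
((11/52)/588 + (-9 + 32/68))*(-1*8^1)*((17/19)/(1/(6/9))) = 4433333/108927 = 40.70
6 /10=0.60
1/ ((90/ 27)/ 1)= 3/ 10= 0.30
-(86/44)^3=-79507/10648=-7.47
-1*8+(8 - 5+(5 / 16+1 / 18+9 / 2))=-19 / 144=-0.13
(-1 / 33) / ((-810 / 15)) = 1 / 1782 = 0.00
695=695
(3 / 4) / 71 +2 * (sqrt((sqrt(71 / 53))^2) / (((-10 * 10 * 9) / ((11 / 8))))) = 3 / 284 -11 * sqrt(3763) / 190800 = 0.01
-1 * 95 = -95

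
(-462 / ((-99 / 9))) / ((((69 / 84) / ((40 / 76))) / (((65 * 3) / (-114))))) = -382200 / 8303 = -46.03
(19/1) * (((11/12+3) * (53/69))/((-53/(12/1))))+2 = -755/69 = -10.94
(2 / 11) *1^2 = 2 / 11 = 0.18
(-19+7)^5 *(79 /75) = -6552576 /25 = -262103.04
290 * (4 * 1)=1160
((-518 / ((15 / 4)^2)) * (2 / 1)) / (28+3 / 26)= -430976 / 164475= -2.62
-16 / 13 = -1.23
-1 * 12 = -12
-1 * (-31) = 31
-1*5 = -5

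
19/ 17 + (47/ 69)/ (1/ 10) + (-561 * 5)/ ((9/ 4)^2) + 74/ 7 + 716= 13333345/ 73899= 180.43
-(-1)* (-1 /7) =-1 /7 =-0.14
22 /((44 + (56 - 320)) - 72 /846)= -517 /5172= -0.10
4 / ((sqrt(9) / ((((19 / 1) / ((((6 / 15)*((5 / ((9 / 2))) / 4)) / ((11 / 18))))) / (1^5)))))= 418 / 3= 139.33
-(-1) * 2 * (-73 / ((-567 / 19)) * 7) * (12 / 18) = 5548 / 243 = 22.83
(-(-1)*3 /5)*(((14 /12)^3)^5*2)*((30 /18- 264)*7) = -26154316358275987 /1175462461440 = -22250.24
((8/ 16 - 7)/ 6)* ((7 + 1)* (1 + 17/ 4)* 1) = -91/ 2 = -45.50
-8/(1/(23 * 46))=-8464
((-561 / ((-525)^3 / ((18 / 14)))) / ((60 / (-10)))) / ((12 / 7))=-187 / 385875000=-0.00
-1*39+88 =49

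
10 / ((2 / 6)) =30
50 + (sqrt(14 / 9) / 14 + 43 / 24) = sqrt(14) / 42 + 1243 / 24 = 51.88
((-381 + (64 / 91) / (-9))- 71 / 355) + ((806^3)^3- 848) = 587853735618643655111298075226 / 4095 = 143554025792098572676751700.00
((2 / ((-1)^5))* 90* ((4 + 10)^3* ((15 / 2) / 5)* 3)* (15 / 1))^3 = -37057929853283136000000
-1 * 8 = -8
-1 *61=-61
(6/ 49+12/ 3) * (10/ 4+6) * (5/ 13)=8585/ 637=13.48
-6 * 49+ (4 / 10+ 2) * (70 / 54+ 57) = -6934 / 45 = -154.09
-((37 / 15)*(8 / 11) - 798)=131374 / 165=796.21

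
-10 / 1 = -10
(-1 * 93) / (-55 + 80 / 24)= 9 / 5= 1.80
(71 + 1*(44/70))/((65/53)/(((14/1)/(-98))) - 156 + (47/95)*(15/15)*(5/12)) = -30294588/69522355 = -0.44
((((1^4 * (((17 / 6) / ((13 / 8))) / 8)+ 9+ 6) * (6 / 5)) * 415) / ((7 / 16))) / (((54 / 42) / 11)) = 17339696 / 117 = 148202.53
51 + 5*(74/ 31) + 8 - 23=1486/ 31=47.94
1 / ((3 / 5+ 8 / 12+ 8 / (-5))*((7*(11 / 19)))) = -57 / 77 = -0.74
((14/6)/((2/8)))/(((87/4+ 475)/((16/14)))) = 128/5961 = 0.02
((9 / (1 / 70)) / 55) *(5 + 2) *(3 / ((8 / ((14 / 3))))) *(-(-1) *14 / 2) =21609 / 22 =982.23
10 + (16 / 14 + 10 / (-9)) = 632 / 63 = 10.03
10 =10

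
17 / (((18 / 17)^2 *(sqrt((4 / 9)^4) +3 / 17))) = 83521 / 2060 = 40.54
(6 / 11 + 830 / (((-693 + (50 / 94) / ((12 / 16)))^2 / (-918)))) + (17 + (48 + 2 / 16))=53730997442731 / 838490203672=64.08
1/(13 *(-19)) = -1/247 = -0.00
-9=-9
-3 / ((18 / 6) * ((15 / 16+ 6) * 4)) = -4 / 111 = -0.04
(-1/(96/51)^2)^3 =-24137569/1073741824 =-0.02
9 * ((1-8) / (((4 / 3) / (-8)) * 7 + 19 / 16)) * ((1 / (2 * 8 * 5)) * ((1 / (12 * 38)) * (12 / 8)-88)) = 5055939 / 1520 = 3326.28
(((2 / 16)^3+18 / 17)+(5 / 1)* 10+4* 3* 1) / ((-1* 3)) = -548881 / 26112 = -21.02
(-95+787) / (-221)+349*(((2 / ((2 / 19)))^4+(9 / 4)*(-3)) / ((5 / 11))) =442244328843 / 4420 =100055278.02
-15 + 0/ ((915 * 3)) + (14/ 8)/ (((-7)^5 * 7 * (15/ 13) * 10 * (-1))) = -151262987/ 10084200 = -15.00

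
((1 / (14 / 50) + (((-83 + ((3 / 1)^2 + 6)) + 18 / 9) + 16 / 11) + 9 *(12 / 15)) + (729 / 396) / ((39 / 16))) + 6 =-235329 / 5005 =-47.02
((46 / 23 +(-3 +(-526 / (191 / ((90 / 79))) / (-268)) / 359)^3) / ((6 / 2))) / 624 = -597563204371198165418810435 / 44747108621216834992143016968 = -0.01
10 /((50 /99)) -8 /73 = 7187 /365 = 19.69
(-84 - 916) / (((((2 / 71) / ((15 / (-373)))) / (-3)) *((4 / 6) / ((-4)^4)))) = -613440000 / 373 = -1644611.26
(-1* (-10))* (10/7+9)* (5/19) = 3650/133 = 27.44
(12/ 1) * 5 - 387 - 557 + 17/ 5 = -4403/ 5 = -880.60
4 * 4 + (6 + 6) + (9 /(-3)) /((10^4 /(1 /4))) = 1119997 /40000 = 28.00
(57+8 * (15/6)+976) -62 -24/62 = 30709/31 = 990.61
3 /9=1 /3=0.33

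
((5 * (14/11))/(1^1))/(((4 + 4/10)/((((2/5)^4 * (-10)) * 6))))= -1344/605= -2.22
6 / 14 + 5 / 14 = 11 / 14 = 0.79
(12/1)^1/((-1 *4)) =-3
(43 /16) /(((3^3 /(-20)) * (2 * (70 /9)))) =-43 /336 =-0.13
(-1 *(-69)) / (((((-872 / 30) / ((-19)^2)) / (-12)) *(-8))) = -1120905 / 872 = -1285.44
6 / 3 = 2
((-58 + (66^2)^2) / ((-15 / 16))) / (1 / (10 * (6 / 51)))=-23811360.63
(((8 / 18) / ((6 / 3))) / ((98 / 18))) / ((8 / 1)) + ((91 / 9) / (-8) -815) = -2879761 / 3528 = -816.26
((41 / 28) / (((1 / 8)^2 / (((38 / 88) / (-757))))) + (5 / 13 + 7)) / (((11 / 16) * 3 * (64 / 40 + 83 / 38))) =16887917440 / 17979300339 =0.94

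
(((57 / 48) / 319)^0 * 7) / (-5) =-7 / 5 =-1.40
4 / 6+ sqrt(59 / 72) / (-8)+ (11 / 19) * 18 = 632 / 57 - sqrt(118) / 96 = 10.97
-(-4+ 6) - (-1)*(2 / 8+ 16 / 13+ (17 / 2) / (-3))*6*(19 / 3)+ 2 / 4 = -2063 / 39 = -52.90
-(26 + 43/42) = -27.02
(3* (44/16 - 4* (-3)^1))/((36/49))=2891/48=60.23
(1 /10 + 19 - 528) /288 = -5089 /2880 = -1.77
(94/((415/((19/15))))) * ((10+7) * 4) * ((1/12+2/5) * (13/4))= 5723237/186750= 30.65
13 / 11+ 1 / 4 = 63 / 44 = 1.43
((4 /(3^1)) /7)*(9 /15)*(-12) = -48 /35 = -1.37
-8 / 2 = -4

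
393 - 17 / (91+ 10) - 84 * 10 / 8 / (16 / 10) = 264383 / 808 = 327.21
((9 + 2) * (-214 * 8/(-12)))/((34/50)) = 117700/51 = 2307.84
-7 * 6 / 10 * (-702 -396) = 23058 / 5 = 4611.60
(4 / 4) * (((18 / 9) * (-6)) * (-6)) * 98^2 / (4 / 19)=3284568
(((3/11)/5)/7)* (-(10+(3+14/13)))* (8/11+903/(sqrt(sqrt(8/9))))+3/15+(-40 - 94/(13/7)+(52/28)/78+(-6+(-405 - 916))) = -5145421/3630 - 70821* 2^(1/4)* sqrt(3)/1430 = -1519.48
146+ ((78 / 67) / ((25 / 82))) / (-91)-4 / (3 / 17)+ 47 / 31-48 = 83752819 / 1090425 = 76.81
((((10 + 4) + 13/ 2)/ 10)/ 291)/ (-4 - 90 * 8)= -41/ 4213680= -0.00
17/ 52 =0.33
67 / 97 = 0.69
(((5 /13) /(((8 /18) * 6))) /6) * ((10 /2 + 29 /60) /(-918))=-329 /2291328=-0.00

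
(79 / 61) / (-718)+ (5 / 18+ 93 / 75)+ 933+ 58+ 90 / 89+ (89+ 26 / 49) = 1083.06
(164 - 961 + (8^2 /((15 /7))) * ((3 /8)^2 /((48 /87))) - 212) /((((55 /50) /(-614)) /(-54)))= -664040079 /22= -30183639.95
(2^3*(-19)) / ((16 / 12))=-114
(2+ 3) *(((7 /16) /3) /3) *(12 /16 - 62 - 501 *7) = -499555 /576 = -867.28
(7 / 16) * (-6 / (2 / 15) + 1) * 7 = -539 / 4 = -134.75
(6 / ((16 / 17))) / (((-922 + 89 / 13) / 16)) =-1326 / 11897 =-0.11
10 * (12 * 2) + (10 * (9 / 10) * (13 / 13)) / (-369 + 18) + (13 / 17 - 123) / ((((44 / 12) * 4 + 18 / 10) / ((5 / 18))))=998994 / 4199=237.91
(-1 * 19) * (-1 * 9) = 171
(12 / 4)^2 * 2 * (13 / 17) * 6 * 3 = 4212 / 17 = 247.76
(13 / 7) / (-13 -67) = -13 / 560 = -0.02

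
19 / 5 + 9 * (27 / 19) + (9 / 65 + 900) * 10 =11137198 / 1235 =9017.97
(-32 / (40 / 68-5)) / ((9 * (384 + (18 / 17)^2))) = 0.00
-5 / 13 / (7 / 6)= -30 / 91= -0.33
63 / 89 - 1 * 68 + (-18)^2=22847 / 89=256.71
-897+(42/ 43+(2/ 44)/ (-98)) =-83068567/ 92708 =-896.02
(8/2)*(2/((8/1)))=1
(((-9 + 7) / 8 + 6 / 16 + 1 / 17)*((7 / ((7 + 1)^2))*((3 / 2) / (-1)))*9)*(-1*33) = 155925 / 17408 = 8.96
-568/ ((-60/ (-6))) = -284/ 5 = -56.80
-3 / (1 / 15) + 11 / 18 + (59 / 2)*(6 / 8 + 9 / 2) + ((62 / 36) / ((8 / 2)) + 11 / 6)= 451 / 4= 112.75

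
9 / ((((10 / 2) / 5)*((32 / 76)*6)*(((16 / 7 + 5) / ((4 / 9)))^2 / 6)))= 1862 / 23409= 0.08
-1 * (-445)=445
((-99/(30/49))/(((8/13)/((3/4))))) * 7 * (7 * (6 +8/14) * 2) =-10153143/80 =-126914.29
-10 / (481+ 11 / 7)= -35 / 1689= -0.02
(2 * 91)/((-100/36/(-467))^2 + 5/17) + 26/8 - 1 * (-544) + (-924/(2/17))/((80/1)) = 75460757381/70669336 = 1067.80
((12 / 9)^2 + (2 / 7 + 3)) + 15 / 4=2221 / 252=8.81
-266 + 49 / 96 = -25487 / 96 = -265.49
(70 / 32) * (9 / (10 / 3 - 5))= -189 / 16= -11.81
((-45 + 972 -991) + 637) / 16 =573 / 16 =35.81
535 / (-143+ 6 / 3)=-535 / 141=-3.79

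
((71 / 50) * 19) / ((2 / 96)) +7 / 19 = 615319 / 475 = 1295.41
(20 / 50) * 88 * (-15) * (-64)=33792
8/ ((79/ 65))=520/ 79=6.58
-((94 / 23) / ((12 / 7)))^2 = -108241 / 19044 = -5.68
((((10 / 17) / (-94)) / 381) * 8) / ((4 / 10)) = -100 / 304419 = -0.00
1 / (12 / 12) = 1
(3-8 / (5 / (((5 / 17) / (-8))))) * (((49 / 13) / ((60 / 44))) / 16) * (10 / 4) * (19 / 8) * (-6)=-10241 / 544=-18.83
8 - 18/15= 34/5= 6.80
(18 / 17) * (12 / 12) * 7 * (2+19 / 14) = 423 / 17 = 24.88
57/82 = 0.70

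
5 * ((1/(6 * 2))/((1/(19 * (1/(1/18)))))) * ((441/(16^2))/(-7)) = -17955/512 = -35.07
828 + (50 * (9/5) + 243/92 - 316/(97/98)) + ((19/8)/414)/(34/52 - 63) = 156590920007/260384472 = 601.38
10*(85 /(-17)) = -50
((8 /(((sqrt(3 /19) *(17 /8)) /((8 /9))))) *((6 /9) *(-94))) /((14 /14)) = -96256 *sqrt(57) /1377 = -527.75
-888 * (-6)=5328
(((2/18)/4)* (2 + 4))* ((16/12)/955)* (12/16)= 1/5730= 0.00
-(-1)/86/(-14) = -1/1204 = -0.00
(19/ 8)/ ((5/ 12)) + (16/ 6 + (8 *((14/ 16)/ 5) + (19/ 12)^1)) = 11.35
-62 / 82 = -31 / 41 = -0.76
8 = 8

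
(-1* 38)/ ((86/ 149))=-2831/ 43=-65.84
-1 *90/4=-45/2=-22.50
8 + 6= 14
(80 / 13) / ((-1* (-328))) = 0.02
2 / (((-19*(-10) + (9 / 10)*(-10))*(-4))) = -1 / 362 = -0.00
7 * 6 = 42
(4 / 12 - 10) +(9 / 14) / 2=-785 / 84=-9.35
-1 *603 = -603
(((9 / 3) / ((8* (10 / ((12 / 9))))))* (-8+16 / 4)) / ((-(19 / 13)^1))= 13 / 95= 0.14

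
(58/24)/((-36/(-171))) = 551/48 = 11.48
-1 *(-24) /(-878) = -12 /439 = -0.03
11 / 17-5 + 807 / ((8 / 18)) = 123175 / 68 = 1811.40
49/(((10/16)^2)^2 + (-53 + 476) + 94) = 200704/2118257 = 0.09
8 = 8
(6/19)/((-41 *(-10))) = 3/3895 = 0.00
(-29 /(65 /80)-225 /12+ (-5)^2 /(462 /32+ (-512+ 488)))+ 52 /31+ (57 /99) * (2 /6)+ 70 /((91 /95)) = 5392705 /301444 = 17.89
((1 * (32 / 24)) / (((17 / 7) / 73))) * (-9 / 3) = -2044 / 17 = -120.24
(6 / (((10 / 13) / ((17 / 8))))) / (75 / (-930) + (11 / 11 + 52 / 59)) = 1212627 / 131740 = 9.20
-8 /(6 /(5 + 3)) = -32 /3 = -10.67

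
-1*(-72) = 72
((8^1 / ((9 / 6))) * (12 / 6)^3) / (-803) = -128 / 2409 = -0.05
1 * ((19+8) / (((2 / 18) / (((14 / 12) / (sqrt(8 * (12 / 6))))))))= 567 / 8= 70.88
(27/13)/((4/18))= 243/26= 9.35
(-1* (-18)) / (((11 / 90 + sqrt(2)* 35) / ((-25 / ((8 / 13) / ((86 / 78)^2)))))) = 22881375 / 515966854-3276196875* sqrt(2) / 257983427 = -17.92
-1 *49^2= -2401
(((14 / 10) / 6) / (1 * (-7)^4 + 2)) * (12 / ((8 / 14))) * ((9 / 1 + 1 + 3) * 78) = 8281 / 4005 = 2.07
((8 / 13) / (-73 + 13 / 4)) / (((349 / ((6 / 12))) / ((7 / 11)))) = -112 / 13924053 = -0.00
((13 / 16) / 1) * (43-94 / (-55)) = 31967 / 880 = 36.33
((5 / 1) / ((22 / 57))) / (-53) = -285 / 1166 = -0.24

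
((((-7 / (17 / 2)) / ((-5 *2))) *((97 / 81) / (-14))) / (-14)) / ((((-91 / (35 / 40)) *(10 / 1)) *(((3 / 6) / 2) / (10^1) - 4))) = 97 / 796952520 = 0.00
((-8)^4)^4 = 281474976710656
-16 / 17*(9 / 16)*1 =-9 / 17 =-0.53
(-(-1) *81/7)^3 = 531441/343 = 1549.39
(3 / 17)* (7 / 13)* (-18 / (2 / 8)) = -1512 / 221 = -6.84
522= 522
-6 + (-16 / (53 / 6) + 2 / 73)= -30116 / 3869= -7.78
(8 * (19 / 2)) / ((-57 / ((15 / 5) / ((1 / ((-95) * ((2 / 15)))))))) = 152 / 3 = 50.67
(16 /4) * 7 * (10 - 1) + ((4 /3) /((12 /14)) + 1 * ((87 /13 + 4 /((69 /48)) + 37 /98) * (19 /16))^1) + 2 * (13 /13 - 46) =739487891 /4219488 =175.26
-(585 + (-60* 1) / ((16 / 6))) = -1125 / 2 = -562.50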